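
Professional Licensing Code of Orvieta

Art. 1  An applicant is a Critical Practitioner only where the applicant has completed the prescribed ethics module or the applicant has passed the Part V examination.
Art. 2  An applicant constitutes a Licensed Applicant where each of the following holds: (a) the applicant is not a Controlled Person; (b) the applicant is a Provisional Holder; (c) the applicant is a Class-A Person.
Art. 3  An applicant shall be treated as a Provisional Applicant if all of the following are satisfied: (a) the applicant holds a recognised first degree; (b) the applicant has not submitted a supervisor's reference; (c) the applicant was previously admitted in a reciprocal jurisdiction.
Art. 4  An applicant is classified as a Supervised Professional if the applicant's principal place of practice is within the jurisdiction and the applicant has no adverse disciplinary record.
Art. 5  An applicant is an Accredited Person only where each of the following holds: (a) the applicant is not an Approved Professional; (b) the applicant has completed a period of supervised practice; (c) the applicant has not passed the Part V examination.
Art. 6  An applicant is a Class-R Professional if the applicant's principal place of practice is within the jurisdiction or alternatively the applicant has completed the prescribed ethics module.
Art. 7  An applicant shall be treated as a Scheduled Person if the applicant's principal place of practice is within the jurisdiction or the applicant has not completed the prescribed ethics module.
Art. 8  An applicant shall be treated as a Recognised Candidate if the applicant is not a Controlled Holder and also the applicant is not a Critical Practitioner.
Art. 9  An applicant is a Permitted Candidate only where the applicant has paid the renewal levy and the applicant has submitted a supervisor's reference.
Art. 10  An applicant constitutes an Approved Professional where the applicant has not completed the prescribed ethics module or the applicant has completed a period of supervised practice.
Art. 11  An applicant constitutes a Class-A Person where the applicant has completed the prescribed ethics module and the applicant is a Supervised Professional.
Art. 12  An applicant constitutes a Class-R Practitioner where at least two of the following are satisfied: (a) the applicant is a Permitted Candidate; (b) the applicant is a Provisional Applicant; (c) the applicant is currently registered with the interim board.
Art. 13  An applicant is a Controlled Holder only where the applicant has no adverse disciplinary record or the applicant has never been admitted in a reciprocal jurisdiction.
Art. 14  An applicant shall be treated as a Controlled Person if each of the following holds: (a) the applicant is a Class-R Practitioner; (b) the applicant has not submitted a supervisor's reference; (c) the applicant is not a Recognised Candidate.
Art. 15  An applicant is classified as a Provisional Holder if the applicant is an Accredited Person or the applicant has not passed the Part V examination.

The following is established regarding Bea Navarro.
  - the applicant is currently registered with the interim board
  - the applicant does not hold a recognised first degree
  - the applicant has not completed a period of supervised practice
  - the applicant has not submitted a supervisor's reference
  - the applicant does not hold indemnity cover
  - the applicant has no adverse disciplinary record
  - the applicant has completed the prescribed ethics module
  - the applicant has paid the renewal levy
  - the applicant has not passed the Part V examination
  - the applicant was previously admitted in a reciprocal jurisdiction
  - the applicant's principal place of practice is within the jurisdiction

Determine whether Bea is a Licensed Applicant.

Under article 9: the applicant has paid the renewal levy? yes; and the applicant has submitted a supervisor's reference? no. So the applicant is not a Permitted Candidate.
Under article 3: the applicant holds a recognised first degree? no; and the applicant has not submitted a supervisor's reference? yes; and the applicant was previously admitted in a reciprocal jurisdiction? yes. So the applicant is not a Provisional Applicant.
Under article 12: Permitted Candidate (article 9)? no; Provisional Applicant (article 3)? no; the applicant is currently registered with the interim board? yes — 1 of 3 hold (need ≥2) → not satisfied.
Under article 13: the applicant has no adverse disciplinary record? yes; or the applicant has never been admitted in a reciprocal jurisdiction? no. So the applicant is a Controlled Holder.
Under article 1: the applicant has completed the prescribed ethics module? yes; or the applicant has passed the Part V examination? no. So the applicant is a Critical Practitioner.
Under article 8: not a Controlled Holder (article 13)? no; and not a Critical Practitioner (article 1)? no. So the applicant is not a Recognised Candidate.
Under article 14: Class-R Practitioner (article 12)? no; and the applicant has not submitted a supervisor's reference? yes; and not a Recognised Candidate (article 8)? yes. So the applicant is not a Controlled Person.
Under article 10: the applicant has not completed the prescribed ethics module? no; or the applicant has completed a period of supervised practice? no. So the applicant is not an Approved Professional.
Under article 5: not an Approved Professional (article 10)? yes; and the applicant has completed a period of supervised practice? no; and the applicant has not passed the Part V examination? yes. So the applicant is not an Accredited Person.
Under article 15: Accredited Person (article 5)? no; or the applicant has not passed the Part V examination? yes. So the applicant is a Provisional Holder.
Under article 4: the applicant's principal place of practice is within the jurisdiction? yes; and the applicant has no adverse disciplinary record? yes. So the applicant is a Supervised Professional.
Under article 11: the applicant has completed the prescribed ethics module? yes; and Supervised Professional (article 4)? yes. So the applicant is a Class-A Person.
Under article 2: not a Controlled Person (article 14)? yes; and Provisional Holder (article 15)? yes; and Class-A Person (article 11)? yes. So the applicant is a Licensed Applicant.

Yes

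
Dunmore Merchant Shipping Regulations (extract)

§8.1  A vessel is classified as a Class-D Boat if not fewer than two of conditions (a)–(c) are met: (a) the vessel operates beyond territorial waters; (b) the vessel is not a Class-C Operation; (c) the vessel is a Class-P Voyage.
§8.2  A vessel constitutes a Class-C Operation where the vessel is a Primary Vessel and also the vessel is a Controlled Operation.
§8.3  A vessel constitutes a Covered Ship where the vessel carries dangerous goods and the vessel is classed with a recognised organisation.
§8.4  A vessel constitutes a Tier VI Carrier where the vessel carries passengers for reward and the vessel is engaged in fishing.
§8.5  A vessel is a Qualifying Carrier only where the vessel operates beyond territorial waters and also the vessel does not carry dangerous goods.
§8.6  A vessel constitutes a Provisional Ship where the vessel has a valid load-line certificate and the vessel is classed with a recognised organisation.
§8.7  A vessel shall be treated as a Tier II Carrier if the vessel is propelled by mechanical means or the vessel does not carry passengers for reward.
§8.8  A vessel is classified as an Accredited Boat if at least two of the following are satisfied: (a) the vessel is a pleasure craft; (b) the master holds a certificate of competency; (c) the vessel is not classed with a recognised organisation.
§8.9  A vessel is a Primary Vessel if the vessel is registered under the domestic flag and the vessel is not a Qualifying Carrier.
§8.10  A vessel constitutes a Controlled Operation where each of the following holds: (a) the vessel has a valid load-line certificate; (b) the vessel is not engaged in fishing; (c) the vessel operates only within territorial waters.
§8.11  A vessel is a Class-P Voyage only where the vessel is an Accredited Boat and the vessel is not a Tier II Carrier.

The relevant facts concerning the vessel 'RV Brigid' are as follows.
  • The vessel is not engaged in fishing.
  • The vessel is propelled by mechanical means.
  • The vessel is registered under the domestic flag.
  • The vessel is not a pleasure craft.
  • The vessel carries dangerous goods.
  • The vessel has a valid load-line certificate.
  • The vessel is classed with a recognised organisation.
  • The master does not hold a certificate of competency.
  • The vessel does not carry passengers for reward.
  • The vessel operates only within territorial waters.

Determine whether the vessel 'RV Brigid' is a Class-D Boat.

Under §8.5: the vessel operates beyond territorial waters? no; and the vessel does not carry dangerous goods? no. So the vessel is not a Qualifying Carrier.
Under §8.9: the vessel is registered under the domestic flag? yes; and not a Qualifying Carrier (§8.5)? yes. So the vessel is a Primary Vessel.
Under §8.10: the vessel has a valid load-line certificate? yes; and the vessel is not engaged in fishing? yes; and the vessel operates only within territorial waters? yes. So the vessel is a Controlled Operation.
Under §8.2: Primary Vessel (§8.9)? yes; and Controlled Operation (§8.10)? yes. So the vessel is a Class-C Operation.
Under §8.8: the vessel is a pleasure craft? no; the master holds a certificate of competency? no; the vessel is not classed with a recognised organisation? no — 0 of 3 hold (need ≥2) → not satisfied.
Under §8.7: the vessel is propelled by mechanical means? yes; or the vessel does not carry passengers for reward? yes. So the vessel is a Tier II Carrier.
Under §8.11: Accredited Boat (§8.8)? no; and not a Tier II Carrier (§8.7)? no. So the vessel is not a Class-P Voyage.
Under §8.1: the vessel operates beyond territorial waters? no; not a Class-C Operation (§8.2)? no; Class-P Voyage (§8.11)? no — 0 of 3 hold (need ≥2) → not satisfied.

No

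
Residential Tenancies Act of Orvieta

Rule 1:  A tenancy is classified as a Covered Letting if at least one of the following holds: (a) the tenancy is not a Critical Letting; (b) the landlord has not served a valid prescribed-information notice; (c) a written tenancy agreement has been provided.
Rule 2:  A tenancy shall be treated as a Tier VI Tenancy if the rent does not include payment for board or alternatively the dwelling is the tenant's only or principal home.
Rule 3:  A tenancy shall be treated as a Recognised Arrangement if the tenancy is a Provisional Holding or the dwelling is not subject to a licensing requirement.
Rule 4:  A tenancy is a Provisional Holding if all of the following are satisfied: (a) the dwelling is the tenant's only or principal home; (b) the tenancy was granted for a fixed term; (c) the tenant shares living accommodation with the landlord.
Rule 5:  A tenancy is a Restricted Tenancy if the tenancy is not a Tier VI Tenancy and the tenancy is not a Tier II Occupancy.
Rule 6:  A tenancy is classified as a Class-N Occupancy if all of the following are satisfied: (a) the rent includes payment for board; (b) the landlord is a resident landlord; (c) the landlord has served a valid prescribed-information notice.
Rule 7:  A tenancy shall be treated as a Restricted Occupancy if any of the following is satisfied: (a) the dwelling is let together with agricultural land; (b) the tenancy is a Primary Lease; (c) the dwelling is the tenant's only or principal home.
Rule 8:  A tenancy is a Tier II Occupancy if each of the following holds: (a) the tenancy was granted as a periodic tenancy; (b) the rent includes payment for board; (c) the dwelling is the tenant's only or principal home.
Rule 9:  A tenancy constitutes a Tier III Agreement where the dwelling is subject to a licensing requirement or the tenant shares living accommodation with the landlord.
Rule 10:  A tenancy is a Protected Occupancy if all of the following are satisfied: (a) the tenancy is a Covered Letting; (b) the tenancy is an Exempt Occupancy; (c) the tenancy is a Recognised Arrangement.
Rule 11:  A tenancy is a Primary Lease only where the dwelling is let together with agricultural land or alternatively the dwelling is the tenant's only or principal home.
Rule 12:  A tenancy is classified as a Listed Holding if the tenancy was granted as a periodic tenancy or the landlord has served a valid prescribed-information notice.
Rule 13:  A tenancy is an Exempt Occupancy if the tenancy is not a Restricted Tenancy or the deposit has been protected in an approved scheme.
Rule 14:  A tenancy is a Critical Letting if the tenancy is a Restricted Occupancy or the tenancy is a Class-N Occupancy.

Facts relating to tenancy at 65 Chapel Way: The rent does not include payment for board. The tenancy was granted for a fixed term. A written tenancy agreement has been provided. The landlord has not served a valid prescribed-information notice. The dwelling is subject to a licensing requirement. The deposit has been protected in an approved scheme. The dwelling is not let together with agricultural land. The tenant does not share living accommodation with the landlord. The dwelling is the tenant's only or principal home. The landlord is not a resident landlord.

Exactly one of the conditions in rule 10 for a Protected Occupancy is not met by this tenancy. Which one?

Recognised Arrangement

rule 11 — Primary Lease: [the dwelling is let together with agricultural land? no] OR [the dwelling is the tenant's only or principal home? yes] → satisfied.
rule 7 — Restricted Occupancy: [the dwelling is let together with agricultural land? no] OR [Primary Lease (rule 11)? yes] OR [the dwelling is the tenant's only or principal home? yes] → satisfied.
rule 6 — Class-N Occupancy: [the rent includes payment for board? no] AND [the landlord is a resident landlord? no] AND [the landlord has served a valid prescribed-information notice? no] → not satisfied.
rule 14 — Critical Letting: [Restricted Occupancy (rule 7)? yes] OR [Class-N Occupancy (rule 6)? no] → satisfied.
rule 1 — Covered Letting: [not a Critical Letting (rule 14)? no] OR [the landlord has not served a valid prescribed-information notice? yes] OR [a written tenancy agreement has been provided? yes] → satisfied.
rule 2 — Tier VI Tenancy: [the rent does not include payment for board? yes] OR [the dwelling is the tenant's only or principal home? yes] → satisfied.
rule 8 — Tier II Occupancy: [the tenancy was granted as a periodic tenancy? no] AND [the rent includes payment for board? no] AND [the dwelling is the tenant's only or principal home? yes] → not satisfied.
rule 5 — Restricted Tenancy: [not a Tier VI Tenancy (rule 2)? no] AND [not a Tier II Occupancy (rule 8)? yes] → not satisfied.
rule 13 — Exempt Occupancy: [not a Restricted Tenancy (rule 5)? yes] OR [the deposit has been protected in an approved scheme? yes] → satisfied.
rule 4 — Provisional Holding: [the dwelling is the tenant's only or principal home? yes] AND [the tenancy was granted for a fixed term? yes] AND [the tenant shares living accommodation with the landlord? no] → not satisfied.
rule 3 — Recognised Arrangement: [Provisional Holding (rule 4)? no] OR [the dwelling is not subject to a licensing requirement? no] → not satisfied.
rule 10 — Protected Occupancy: [Covered Letting (rule 1)? yes] AND [Exempt Occupancy (rule 13)? yes] AND [Recognised Arrangement (rule 3)? no] → not satisfied.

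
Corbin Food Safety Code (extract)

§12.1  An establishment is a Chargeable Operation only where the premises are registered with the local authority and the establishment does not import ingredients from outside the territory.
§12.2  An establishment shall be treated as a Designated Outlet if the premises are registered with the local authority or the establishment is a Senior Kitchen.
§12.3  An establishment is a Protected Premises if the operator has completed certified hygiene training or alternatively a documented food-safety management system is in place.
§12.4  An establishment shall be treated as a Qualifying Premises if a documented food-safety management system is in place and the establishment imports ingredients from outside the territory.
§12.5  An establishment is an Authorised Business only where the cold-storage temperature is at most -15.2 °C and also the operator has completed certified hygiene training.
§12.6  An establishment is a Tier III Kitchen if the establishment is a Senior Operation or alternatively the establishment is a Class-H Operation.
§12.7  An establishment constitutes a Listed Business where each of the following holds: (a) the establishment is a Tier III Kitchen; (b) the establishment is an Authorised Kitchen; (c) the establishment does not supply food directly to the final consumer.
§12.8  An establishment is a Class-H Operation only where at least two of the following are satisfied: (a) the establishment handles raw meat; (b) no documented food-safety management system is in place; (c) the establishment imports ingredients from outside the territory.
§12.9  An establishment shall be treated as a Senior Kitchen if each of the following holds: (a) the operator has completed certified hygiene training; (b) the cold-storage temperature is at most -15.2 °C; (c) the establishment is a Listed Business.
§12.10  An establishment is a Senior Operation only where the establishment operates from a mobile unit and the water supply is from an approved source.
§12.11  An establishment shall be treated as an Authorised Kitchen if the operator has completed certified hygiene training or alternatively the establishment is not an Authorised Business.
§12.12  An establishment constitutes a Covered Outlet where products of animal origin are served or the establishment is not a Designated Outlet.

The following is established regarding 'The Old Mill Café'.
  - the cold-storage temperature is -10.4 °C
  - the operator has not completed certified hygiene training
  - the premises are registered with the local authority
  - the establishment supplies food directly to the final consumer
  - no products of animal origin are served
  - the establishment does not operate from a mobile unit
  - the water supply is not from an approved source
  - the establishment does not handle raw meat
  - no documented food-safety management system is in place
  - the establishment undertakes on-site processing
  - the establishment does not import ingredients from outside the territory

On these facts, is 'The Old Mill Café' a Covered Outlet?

No

Under §12.10: the establishment operates from a mobile unit? no; and the water supply is from an approved source? no. So the establishment is not a Senior Operation.
Under §12.8: the establishment handles raw meat? no; no documented food-safety management system is in place? yes; the establishment imports ingredients from outside the territory? no — 1 of 3 hold (need ≥2) → not satisfied.
Under §12.6: Senior Operation (§12.10)? no; or Class-H Operation (§12.8)? no. So the establishment is not a Tier III Kitchen.
Under §12.5: cold-storage temperature: -10.4 °C ≤ -15.2 °C? no; and the operator has completed certified hygiene training? no. So the establishment is not an Authorised Business.
Under §12.11: the operator has completed certified hygiene training? no; or not an Authorised Business (§12.5)? yes. So the establishment is an Authorised Kitchen.
Under §12.7: Tier III Kitchen (§12.6)? no; and Authorised Kitchen (§12.11)? yes; and the establishment does not supply food directly to the final consumer? no. So the establishment is not a Listed Business.
Under §12.9: the operator has completed certified hygiene training? no; and cold-storage temperature: -10.4 °C ≤ -15.2 °C? no; and Listed Business (§12.7)? no. So the establishment is not a Senior Kitchen.
Under §12.2: the premises are registered with the local authority? yes; or Senior Kitchen (§12.9)? no. So the establishment is a Designated Outlet.
Under §12.12: products of animal origin are served? no; or not a Designated Outlet (§12.2)? no. So the establishment is not a Covered Outlet.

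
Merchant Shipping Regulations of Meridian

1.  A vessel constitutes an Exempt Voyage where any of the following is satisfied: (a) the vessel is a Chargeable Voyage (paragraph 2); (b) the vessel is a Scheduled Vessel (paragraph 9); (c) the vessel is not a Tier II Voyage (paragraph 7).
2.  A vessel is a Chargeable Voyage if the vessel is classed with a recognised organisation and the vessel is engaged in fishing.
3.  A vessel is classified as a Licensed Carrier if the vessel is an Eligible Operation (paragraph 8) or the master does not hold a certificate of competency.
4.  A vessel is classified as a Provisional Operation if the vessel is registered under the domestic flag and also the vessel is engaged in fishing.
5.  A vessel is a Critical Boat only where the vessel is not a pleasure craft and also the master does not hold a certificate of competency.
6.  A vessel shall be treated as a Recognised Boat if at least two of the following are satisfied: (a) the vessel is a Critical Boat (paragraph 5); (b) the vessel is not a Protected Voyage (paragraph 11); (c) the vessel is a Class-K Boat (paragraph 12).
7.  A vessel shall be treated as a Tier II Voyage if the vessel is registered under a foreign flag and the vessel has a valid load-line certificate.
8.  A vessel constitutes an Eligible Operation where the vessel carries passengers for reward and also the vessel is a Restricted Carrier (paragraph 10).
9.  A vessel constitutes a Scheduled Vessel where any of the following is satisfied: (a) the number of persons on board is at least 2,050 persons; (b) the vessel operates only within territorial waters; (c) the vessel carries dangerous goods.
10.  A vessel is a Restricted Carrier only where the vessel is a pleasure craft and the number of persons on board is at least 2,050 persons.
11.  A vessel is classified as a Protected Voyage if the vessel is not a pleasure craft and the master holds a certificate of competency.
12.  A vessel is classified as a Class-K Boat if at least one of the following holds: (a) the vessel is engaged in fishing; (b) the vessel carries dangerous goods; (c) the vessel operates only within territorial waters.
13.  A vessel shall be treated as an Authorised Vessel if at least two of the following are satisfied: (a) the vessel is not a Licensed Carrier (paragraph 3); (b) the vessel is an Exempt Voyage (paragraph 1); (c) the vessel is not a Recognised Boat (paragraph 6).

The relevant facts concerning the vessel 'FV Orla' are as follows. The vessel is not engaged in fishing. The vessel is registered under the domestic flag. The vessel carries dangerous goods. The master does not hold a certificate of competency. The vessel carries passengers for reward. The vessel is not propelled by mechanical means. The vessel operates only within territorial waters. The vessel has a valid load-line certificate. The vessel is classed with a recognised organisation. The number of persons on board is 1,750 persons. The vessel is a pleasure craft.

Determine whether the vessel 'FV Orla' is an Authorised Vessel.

Under paragraph 10: the vessel is a pleasure craft? yes; and number of persons on board: 1,750 persons ≥ 2,050 persons? no. So the vessel is not a Restricted Carrier.
Under paragraph 8: the vessel carries passengers for reward? yes; and Restricted Carrier (paragraph 10)? no. So the vessel is not an Eligible Operation.
Under paragraph 3: Eligible Operation (paragraph 8)? no; or the master does not hold a certificate of competency? yes. So the vessel is a Licensed Carrier.
Under paragraph 2: the vessel is classed with a recognised organisation? yes; and the vessel is engaged in fishing? no. So the vessel is not a Chargeable Voyage.
Under paragraph 9: number of persons on board: 1,750 persons ≥ 2,050 persons? no; or the vessel operates only within territorial waters? yes; or the vessel carries dangerous goods? yes. So the vessel is a Scheduled Vessel.
Under paragraph 7: the vessel is registered under a foreign flag? no; and the vessel has a valid load-line certificate? yes. So the vessel is not a Tier II Voyage.
Under paragraph 1: Chargeable Voyage (paragraph 2)? no; or Scheduled Vessel (paragraph 9)? yes; or not a Tier II Voyage (paragraph 7)? yes. So the vessel is an Exempt Voyage.
Under paragraph 5: the vessel is not a pleasure craft? no; and the master does not hold a certificate of competency? yes. So the vessel is not a Critical Boat.
Under paragraph 11: the vessel is not a pleasure craft? no; and the master holds a certificate of competency? no. So the vessel is not a Protected Voyage.
Under paragraph 12: the vessel is engaged in fishing? no; or the vessel carries dangerous goods? yes; or the vessel operates only within territorial waters? yes. So the vessel is a Class-K Boat.
Under paragraph 6: Critical Boat (paragraph 5)? no; not a Protected Voyage (paragraph 11)? yes; Class-K Boat (paragraph 12)? yes — 2 of 3 hold (need ≥2) → satisfied.
Under paragraph 13: not a Licensed Carrier (paragraph 3)? no; Exempt Voyage (paragraph 1)? yes; not a Recognised Boat (paragraph 6)? no — 1 of 3 hold (need ≥2) → not satisfied.

No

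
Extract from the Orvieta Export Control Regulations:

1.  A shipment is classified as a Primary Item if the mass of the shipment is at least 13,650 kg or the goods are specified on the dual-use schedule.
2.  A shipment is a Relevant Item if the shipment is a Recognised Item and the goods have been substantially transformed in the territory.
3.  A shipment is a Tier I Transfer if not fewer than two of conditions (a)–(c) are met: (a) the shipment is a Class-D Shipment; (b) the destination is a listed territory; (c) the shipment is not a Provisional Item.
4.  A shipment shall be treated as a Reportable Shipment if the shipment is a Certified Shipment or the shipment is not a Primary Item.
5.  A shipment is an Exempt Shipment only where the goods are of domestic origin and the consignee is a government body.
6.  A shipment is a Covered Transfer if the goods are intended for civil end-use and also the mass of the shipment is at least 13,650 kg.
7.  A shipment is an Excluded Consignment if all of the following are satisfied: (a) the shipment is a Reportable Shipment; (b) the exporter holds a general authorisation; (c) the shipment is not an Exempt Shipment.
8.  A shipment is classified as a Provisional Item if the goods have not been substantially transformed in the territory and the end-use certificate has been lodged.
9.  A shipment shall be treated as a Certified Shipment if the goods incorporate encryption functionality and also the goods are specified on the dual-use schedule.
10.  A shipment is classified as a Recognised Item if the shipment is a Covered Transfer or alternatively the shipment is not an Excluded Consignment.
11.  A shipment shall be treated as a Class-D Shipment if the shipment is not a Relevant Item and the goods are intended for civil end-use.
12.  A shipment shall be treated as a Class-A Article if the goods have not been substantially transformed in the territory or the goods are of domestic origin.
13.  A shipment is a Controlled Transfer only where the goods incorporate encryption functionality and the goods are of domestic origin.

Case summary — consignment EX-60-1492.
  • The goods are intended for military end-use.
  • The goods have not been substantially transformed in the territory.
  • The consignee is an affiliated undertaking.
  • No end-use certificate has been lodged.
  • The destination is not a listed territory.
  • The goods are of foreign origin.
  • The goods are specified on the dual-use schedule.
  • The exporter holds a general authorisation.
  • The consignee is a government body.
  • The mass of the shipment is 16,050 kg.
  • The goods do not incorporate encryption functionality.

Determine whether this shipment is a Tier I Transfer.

No

paragraph 6 — Covered Transfer: [the goods are intended for civil end-use? no] AND [mass of the shipment: 16,050 kg ≥ 13,650 kg? yes] → not satisfied.
paragraph 9 — Certified Shipment: [the goods incorporate encryption functionality? no] AND [the goods are specified on the dual-use schedule? yes] → not satisfied.
paragraph 1 — Primary Item: [mass of the shipment: 16,050 kg ≥ 13,650 kg? yes] OR [the goods are specified on the dual-use schedule? yes] → satisfied.
paragraph 4 — Reportable Shipment: [Certified Shipment (paragraph 9)? no] OR [not a Primary Item (paragraph 1)? no] → not satisfied.
paragraph 5 — Exempt Shipment: [the goods are of domestic origin? no] AND [the consignee is a government body? yes] → not satisfied.
paragraph 7 — Excluded Consignment: [Reportable Shipment (paragraph 4)? no] AND [the exporter holds a general authorisation? yes] AND [not an Exempt Shipment (paragraph 5)? yes] → not satisfied.
paragraph 10 — Recognised Item: [Covered Transfer (paragraph 6)? no] OR [not an Excluded Consignment (paragraph 7)? yes] → satisfied.
paragraph 2 — Relevant Item: [Recognised Item (paragraph 10)? yes] AND [the goods have been substantially transformed in the territory? no] → not satisfied.
paragraph 11 — Class-D Shipment: [not a Relevant Item (paragraph 2)? yes] AND [the goods are intended for civil end-use? no] → not satisfied.
paragraph 8 — Provisional Item: [the goods have not been substantially transformed in the territory? yes] AND [the end-use certificate has been lodged? no] → not satisfied.
paragraph 3 — Tier I Transfer: Class-D Shipment (paragraph 11)? no; the destination is a listed territory? no; not a Provisional Item (paragraph 8)? yes — 1 of 3 hold (need ≥2) → not satisfied.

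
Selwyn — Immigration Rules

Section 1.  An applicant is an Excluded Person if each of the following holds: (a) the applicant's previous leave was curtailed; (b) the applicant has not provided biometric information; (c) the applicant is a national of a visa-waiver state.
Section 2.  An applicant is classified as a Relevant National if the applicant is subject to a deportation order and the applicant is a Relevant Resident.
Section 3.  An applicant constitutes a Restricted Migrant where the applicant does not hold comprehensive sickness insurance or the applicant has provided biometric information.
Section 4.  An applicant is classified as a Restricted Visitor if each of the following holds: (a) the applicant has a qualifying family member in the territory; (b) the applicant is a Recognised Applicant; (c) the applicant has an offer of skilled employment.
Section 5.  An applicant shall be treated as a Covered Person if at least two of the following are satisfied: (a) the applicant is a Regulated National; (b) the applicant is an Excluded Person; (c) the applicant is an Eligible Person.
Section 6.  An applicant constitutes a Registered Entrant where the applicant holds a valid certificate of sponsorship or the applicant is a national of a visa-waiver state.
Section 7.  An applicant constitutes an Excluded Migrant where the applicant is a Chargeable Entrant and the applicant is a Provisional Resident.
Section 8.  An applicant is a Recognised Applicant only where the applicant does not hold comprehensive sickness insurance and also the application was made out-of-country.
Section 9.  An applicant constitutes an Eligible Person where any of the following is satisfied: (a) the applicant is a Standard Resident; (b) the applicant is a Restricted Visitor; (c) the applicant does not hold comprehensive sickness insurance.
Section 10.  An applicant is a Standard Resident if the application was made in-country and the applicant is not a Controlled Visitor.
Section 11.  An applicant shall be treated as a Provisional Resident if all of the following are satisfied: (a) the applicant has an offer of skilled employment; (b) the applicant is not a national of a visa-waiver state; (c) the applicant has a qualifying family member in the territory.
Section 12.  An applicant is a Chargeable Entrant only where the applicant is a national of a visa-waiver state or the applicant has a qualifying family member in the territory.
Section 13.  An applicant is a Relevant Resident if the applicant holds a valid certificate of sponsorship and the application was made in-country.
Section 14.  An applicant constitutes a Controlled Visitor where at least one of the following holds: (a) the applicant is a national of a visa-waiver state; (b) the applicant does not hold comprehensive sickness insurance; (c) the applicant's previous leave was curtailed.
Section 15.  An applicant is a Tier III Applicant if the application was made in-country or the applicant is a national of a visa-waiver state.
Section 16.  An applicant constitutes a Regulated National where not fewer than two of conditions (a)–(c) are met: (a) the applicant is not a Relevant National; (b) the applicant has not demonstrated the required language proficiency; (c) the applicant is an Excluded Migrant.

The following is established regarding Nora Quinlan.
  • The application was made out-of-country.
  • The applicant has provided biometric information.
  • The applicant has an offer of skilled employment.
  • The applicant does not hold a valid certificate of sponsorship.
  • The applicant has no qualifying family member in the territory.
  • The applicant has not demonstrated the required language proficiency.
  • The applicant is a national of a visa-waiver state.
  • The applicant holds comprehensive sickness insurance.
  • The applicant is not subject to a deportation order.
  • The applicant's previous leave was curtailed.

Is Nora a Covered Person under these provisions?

Under section 13: the applicant holds a valid certificate of sponsorship? no; and the application was made in-country? no. So the applicant is not a Relevant Resident.
Under section 2: the applicant is subject to a deportation order? no; and Relevant Resident (section 13)? no. So the applicant is not a Relevant National.
Under section 12: the applicant is a national of a visa-waiver state? yes; or the applicant has a qualifying family member in the territory? no. So the applicant is a Chargeable Entrant.
Under section 11: the applicant has an offer of skilled employment? yes; and the applicant is not a national of a visa-waiver state? no; and the applicant has a qualifying family member in the territory? no. So the applicant is not a Provisional Resident.
Under section 7: Chargeable Entrant (section 12)? yes; and Provisional Resident (section 11)? no. So the applicant is not an Excluded Migrant.
Under section 16: not a Relevant National (section 2)? yes; the applicant has not demonstrated the required language proficiency? yes; Excluded Migrant (section 7)? no — 2 of 3 hold (need ≥2) → satisfied.
Under section 1: the applicant's previous leave was curtailed? yes; and the applicant has not provided biometric information? no; and the applicant is a national of a visa-waiver state? yes. So the applicant is not an Excluded Person.
Under section 14: the applicant is a national of a visa-waiver state? yes; or the applicant does not hold comprehensive sickness insurance? no; or the applicant's previous leave was curtailed? yes. So the applicant is a Controlled Visitor.
Under section 10: the application was made in-country? no; and not a Controlled Visitor (section 14)? no. So the applicant is not a Standard Resident.
Under section 8: the applicant does not hold comprehensive sickness insurance? no; and the application was made out-of-country? yes. So the applicant is not a Recognised Applicant.
Under section 4: the applicant has a qualifying family member in the territory? no; and Recognised Applicant (section 8)? no; and the applicant has an offer of skilled employment? yes. So the applicant is not a Restricted Visitor.
Under section 9: Standard Resident (section 10)? no; or Restricted Visitor (section 4)? no; or the applicant does not hold comprehensive sickness insurance? no. So the applicant is not an Eligible Person.
Under section 5: Regulated National (section 16)? yes; Excluded Person (section 1)? no; Eligible Person (section 9)? no — 1 of 3 hold (need ≥2) → not satisfied.

No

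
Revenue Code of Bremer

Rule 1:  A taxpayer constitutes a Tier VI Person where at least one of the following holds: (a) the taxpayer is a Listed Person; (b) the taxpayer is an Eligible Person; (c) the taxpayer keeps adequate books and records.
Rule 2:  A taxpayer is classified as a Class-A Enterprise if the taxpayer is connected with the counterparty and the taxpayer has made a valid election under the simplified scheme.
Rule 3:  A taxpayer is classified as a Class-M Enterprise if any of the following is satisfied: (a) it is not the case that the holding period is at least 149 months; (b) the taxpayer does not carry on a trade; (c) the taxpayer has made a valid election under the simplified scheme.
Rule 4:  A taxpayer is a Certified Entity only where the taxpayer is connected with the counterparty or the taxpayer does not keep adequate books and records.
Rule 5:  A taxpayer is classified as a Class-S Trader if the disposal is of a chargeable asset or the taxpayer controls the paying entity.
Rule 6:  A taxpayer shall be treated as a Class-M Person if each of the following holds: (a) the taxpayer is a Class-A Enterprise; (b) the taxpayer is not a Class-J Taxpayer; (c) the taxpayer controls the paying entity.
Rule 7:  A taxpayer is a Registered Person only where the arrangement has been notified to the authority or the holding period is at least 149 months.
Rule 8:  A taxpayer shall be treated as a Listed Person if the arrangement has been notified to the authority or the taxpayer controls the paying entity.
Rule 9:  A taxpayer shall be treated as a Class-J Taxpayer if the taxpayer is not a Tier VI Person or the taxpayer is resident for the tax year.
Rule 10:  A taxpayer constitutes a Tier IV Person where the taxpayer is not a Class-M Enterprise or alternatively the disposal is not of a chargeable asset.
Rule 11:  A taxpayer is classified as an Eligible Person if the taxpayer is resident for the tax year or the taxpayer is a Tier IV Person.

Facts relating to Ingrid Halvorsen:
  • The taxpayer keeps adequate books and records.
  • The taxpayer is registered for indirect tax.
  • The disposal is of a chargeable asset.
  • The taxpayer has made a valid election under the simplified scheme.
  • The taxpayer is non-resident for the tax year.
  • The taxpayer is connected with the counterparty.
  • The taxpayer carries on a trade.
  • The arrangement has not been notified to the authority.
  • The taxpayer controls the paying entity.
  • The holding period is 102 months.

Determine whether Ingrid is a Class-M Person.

rule 2 — Class-A Enterprise: [the taxpayer is connected with the counterparty? yes] AND [the taxpayer has made a valid election under the simplified scheme? yes] → satisfied.
rule 8 — Listed Person: [the arrangement has been notified to the authority? no] OR [the taxpayer controls the paying entity? yes] → satisfied.
rule 3 — Class-M Enterprise: [holding period: 102 months ≥ 149 months? no, so negated condition yes] OR [the taxpayer does not carry on a trade? no] OR [the taxpayer has made a valid election under the simplified scheme? yes] → satisfied.
rule 10 — Tier IV Person: [not a Class-M Enterprise (rule 3)? no] OR [the disposal is not of a chargeable asset? no] → not satisfied.
rule 11 — Eligible Person: [the taxpayer is resident for the tax year? no] OR [Tier IV Person (rule 10)? no] → not satisfied.
rule 1 — Tier VI Person: [Listed Person (rule 8)? yes] OR [Eligible Person (rule 11)? no] OR [the taxpayer keeps adequate books and records? yes] → satisfied.
rule 9 — Class-J Taxpayer: [not a Tier VI Person (rule 1)? no] OR [the taxpayer is resident for the tax year? no] → not satisfied.
rule 6 — Class-M Person: [Class-A Enterprise (rule 2)? yes] AND [not a Class-J Taxpayer (rule 9)? yes] AND [the taxpayer controls the paying entity? yes] → satisfied.

Yes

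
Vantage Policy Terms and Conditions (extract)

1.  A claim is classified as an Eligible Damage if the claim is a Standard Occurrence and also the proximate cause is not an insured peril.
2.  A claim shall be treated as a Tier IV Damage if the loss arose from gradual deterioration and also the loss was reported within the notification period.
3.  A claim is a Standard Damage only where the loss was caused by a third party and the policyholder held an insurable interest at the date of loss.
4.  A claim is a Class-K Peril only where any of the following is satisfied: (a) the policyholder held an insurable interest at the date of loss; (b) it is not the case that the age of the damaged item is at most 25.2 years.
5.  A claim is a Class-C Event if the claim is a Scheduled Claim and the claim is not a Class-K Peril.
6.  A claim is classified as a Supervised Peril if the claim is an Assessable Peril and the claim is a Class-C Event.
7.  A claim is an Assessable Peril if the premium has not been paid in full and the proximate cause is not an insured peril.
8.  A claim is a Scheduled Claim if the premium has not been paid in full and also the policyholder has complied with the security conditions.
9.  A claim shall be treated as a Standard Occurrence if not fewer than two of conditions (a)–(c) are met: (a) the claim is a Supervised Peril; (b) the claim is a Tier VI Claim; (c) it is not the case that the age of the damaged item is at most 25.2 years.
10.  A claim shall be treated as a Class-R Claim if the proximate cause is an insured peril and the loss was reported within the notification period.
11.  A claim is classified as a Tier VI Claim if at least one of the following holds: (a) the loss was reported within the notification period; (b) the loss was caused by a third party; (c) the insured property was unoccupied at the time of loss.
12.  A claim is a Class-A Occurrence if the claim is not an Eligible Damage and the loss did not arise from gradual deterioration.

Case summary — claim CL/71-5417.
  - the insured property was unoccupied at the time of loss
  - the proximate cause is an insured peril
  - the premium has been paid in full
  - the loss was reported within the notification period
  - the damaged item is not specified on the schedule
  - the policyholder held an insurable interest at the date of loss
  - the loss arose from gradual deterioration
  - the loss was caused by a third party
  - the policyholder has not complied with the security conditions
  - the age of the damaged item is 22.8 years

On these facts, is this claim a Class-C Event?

No

paragraph 8 — Scheduled Claim: [the premium has not been paid in full? no] AND [the policyholder has complied with the security conditions? no] → not satisfied.
paragraph 4 — Class-K Peril: [the policyholder held an insurable interest at the date of loss? yes] OR [age of the damaged item: 22.8 years ≤ 25.2 years? yes, so negated condition no] → satisfied.
paragraph 5 — Class-C Event: [Scheduled Claim (paragraph 8)? no] AND [not a Class-K Peril (paragraph 4)? no] → not satisfied.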